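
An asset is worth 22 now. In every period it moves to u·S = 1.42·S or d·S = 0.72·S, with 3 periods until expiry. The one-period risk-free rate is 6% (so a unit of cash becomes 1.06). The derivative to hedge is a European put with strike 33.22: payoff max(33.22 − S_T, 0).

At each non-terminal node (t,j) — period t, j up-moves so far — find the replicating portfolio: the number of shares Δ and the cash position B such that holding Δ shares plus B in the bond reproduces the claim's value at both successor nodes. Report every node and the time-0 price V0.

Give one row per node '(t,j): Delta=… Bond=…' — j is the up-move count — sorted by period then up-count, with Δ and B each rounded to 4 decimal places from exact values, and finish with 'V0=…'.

No-arbitrage ⇒ martingale measure with p* = (R−d)/(u−d) = 0.4857.
Terminal payoffs: V(3,0)=25.0085, V(3,1)=17.0252, V(3,2)=1.2802, V(3,3)=0.0000
(2,0): S=11.4048. Δ = (V_up−V_dn)/(S_up−S_dn) = (17.0252−25.0085)/(16.1948−8.2115) = -1.0000. V = [p*·17.0252 + (1−p*)·25.0085]/1.06 = 19.9348. B = V − Δ·S = 31.3396.
(2,1): S=22.4928. Δ = (V_up−V_dn)/(S_up−S_dn) = (1.2802−17.0252)/(31.9398−16.1948) = -1.0000. V = [p*·1.2802 + (1−p*)·17.0252]/1.06 = 8.8468. B = V − Δ·S = 31.3396.
(2,2): S=44.3608. Δ = (V_up−V_dn)/(S_up−S_dn) = (0.0000−1.2802)/(62.9923−31.9398) = -0.0412. V = [p*·0.0000 + (1−p*)·1.2802]/1.06 = 0.6211. B = V − Δ·S = 2.4500.
(1,0): S=15.8400. Δ = (V_up−V_dn)/(S_up−S_dn) = (8.8468−19.9348)/(22.4928−11.4048) = -1.0000. V = [p*·8.8468 + (1−p*)·19.9348]/1.06 = 13.7257. B = V − Δ·S = 29.5657.
(1,1): S=31.2400. Δ = (V_up−V_dn)/(S_up−S_dn) = (0.6211−8.8468)/(44.3608−22.4928) = -0.3762. V = [p*·0.6211 + (1−p*)·8.8468]/1.06 = 4.5769. B = V − Δ·S = 16.3279.
(0,0): S=22.0000. Δ = (V_up−V_dn)/(S_up−S_dn) = (4.5769−13.7257)/(31.2400−15.8400) = -0.5941. V = [p*·4.5769 + (1−p*)·13.7257]/1.06 = 8.7566. B = V − Δ·S = 21.8263.
Check: Δ(0,0)·S0 + B(0,0) = 8.7566 = V0.

(0,0): Delta=-0.5941 Bond=21.8263
(1,0): Delta=-1.0000 Bond=29.5657
(1,1): Delta=-0.3762 Bond=16.3279
(2,0): Delta=-1.0000 Bond=31.3396
(2,1): Delta=-1.0000 Bond=31.3396
(2,2): Delta=-0.0412 Bond=2.4500
V0=8.7566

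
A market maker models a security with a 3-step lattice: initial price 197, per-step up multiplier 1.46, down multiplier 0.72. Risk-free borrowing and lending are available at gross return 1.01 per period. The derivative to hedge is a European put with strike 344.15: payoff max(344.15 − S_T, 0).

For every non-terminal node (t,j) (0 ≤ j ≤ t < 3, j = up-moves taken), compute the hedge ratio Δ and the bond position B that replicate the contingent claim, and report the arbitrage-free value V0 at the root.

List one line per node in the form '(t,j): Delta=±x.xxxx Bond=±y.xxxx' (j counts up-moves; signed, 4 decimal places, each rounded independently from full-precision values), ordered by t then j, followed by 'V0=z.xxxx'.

(0,0): Delta=-0.7223 Bond=295.0231
(1,0): Delta=-1.0000 Bond=337.3689
(1,1): Delta=-0.5097 Bond=236.8423
(2,0): Delta=-1.0000 Bond=340.7426
(2,1): Delta=-1.0000 Bond=340.7426
(2,2): Delta=-0.1345 Bond=81.6613
V0=152.7391

Under the risk-neutral measure, an up-move has probability p* = (R−d)/(u−d) = 0.3919 and values discount at R = 1.01.
Payoff layer (t=3): V(3,0)=270.6201, V(3,1)=195.0478, V(3,2)=41.8039, V(3,3)=0.0000
  t=2,j=0: stock 102.1248 → up 149.1022 (V=195.0478), down 73.5299 (V=270.6201). Price 238.6178; hedge Δ=-1.0000, bond B=340.7426.
  t=2,j=1: stock 207.0864 → up 302.3461 (V=41.8039), down 149.1022 (V=195.0478). Price 133.6562; hedge Δ=-1.0000, bond B=340.7426.
  t=2,j=2: stock 419.9252 → up 613.0908 (V=0.0000), down 302.3461 (V=41.8039). Price 25.1696; hedge Δ=-0.1345, bond B=81.6613.
  t=1,j=0: stock 141.8400 → up 207.0864 (V=133.6562), down 102.1248 (V=238.6178). Price 195.5289; hedge Δ=-1.0000, bond B=337.3689.
  t=1,j=1: stock 287.6200 → up 419.9252 (V=25.1696), down 207.0864 (V=133.6562). Price 90.2388; hedge Δ=-0.5097, bond B=236.8423.
  t=0,j=0: stock 197.0000 → up 287.6200 (V=90.2388), down 141.8400 (V=195.5289). Price 152.7391; hedge Δ=-0.7223, bond B=295.0231.
Root portfolio cost Δ·197+B reproduces V0=152.7391.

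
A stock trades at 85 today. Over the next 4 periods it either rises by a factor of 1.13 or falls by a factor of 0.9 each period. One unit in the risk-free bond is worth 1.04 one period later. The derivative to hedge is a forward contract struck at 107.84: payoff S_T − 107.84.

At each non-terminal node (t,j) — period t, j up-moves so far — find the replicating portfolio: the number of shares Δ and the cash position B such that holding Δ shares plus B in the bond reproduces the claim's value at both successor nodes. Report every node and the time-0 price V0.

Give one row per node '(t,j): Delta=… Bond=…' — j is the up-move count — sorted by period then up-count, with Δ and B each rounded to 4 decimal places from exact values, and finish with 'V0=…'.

Since d<R<u, set p* = (R−d)/(u−d) = 0.6087; price each node as the discounted p*-expectation of its children.
Terminal payoffs: V(4,0)=-52.0715, V(4,1)=-37.8195, V(4,2)=-19.9254, V(4,3)=2.5416, V(4,4)=30.7503
(3,0): S=61.9650. Δ = (V_up−V_dn)/(S_up−S_dn) = (-37.8195−-52.0715)/(70.0205−55.7685) = 1.0000. V = [p*·-37.8195 + (1−p*)·-52.0715]/1.04 = -41.7273. B = V − Δ·S = -103.6923.
(3,1): S=77.8005. Δ = (V_up−V_dn)/(S_up−S_dn) = (-19.9254−-37.8195)/(87.9146−70.0204) = 1.0000. V = [p*·-19.9254 + (1−p*)·-37.8195]/1.04 = -25.8918. B = V − Δ·S = -103.6923.
(3,2): S=97.6828. Δ = (V_up−V_dn)/(S_up−S_dn) = (2.5416−-19.9254)/(110.3816−87.9146) = 1.0000. V = [p*·2.5416 + (1−p*)·-19.9254]/1.04 = -6.0095. B = V − Δ·S = -103.6923.
(3,3): S=122.6462. Δ = (V_up−V_dn)/(S_up−S_dn) = (30.7503−2.5416)/(138.5903−110.3816) = 1.0000. V = [p*·30.7503 + (1−p*)·2.5416]/1.04 = 18.9539. B = V − Δ·S = -103.6923.
(2,0): S=68.8500. Δ = (V_up−V_dn)/(S_up−S_dn) = (-25.8918−-41.7273)/(77.8005−61.9650) = 1.0000. V = [p*·-25.8918 + (1−p*)·-41.7273]/1.04 = -30.8541. B = V − Δ·S = -99.7041.
(2,1): S=86.4450. Δ = (V_up−V_dn)/(S_up−S_dn) = (-6.0095−-25.8918)/(97.6828−77.8005) = 1.0000. V = [p*·-6.0095 + (1−p*)·-25.8918]/1.04 = -13.2591. B = V − Δ·S = -99.7041.
(2,2): S=108.5365. Δ = (V_up−V_dn)/(S_up−S_dn) = (18.9539−-6.0095)/(122.6462−97.6828) = 1.0000. V = [p*·18.9539 + (1−p*)·-6.0095]/1.04 = 8.8324. B = V − Δ·S = -99.7041.
(1,0): S=76.5000. Δ = (V_up−V_dn)/(S_up−S_dn) = (-13.2591−-30.8541)/(86.4450−68.8500) = 1.0000. V = [p*·-13.2591 + (1−p*)·-30.8541]/1.04 = -19.3694. B = V − Δ·S = -95.8694.
(1,1): S=96.0500. Δ = (V_up−V_dn)/(S_up−S_dn) = (8.8324−-13.2591)/(108.5365−86.4450) = 1.0000. V = [p*·8.8324 + (1−p*)·-13.2591]/1.04 = 0.1806. B = V − Δ·S = -95.8694.
(0,0): S=85.0000. Δ = (V_up−V_dn)/(S_up−S_dn) = (0.1806−-19.3694)/(96.0500−76.5000) = 1.0000. V = [p*·0.1806 + (1−p*)·-19.3694]/1.04 = -7.1821. B = V − Δ·S = -92.1821.
The time-0 hedge costs -7.1821, which is the no-arbitrage price.

(0,0): Delta=1.0000 Bond=-92.1821
(1,0): Delta=1.0000 Bond=-95.8694
(1,1): Delta=1.0000 Bond=-95.8694
(2,0): Delta=1.0000 Bond=-99.7041
(2,1): Delta=1.0000 Bond=-99.7041
(2,2): Delta=1.0000 Bond=-99.7041
(3,0): Delta=1.0000 Bond=-103.6923
(3,1): Delta=1.0000 Bond=-103.6923
(3,2): Delta=1.0000 Bond=-103.6923
(3,3): Delta=1.0000 Bond=-103.6923
V0=-7.1821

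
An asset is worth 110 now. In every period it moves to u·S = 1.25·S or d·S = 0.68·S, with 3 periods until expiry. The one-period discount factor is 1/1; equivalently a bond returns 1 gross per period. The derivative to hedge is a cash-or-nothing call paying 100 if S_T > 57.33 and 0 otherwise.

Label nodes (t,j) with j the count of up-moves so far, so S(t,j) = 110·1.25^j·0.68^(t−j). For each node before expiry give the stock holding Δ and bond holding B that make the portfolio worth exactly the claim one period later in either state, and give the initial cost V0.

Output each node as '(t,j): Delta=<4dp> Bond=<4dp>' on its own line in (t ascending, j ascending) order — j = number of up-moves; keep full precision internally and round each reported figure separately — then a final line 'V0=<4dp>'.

(0,0): Delta=0.3068 Bond=57.8143
(1,0): Delta=1.0287 Bond=3.8166
(1,1): Delta=0.0000 Bond=100.0000
(2,0): Delta=3.4492 Bond=-119.2982
(2,1): Delta=0.0000 Bond=100.0000
(2,2): Delta=0.0000 Bond=100.0000
V0=91.5629

Risk-neutral probability p* = (R−d)/(u−d) = (1−0.68)/(1.25−0.68) = 0.5614.
At expiry t=3: V(3,0)=0.0000, V(3,1)=100.0000, V(3,2)=100.0000, V(3,3)=100.0000
Node (2,0) S=50.8640: V=(p*·100.0000+(1−p*)·0.0000)/1=56.1404; Δ=(100.0000−0.0000)/(63.5800−34.5875)=3.4492; B=V−Δ·S=-119.2982
Node (2,1) S=93.5000: V=(p*·100.0000+(1−p*)·100.0000)/1=100.0000; Δ=(100.0000−100.0000)/(116.8750−63.5800)=0.0000; B=V−Δ·S=100.0000
Node (2,2) S=171.8750: V=(p*·100.0000+(1−p*)·100.0000)/1=100.0000; Δ=(100.0000−100.0000)/(214.8438−116.8750)=0.0000; B=V−Δ·S=100.0000
Node (1,0) S=74.8000: V=(p*·100.0000+(1−p*)·56.1404)/1=80.7633; Δ=(100.0000−56.1404)/(93.5000−50.8640)=1.0287; B=V−Δ·S=3.8166
Node (1,1) S=137.5000: V=(p*·100.0000+(1−p*)·100.0000)/1=100.0000; Δ=(100.0000−100.0000)/(171.8750−93.5000)=0.0000; B=V−Δ·S=100.0000
Node (0,0) S=110.0000: V=(p*·100.0000+(1−p*)·80.7633)/1=91.5629; Δ=(100.0000−80.7633)/(137.5000−74.8000)=0.3068; B=V−Δ·S=57.8143
Check: Δ(0,0)·S0 + B(0,0) = 91.5629 = V0.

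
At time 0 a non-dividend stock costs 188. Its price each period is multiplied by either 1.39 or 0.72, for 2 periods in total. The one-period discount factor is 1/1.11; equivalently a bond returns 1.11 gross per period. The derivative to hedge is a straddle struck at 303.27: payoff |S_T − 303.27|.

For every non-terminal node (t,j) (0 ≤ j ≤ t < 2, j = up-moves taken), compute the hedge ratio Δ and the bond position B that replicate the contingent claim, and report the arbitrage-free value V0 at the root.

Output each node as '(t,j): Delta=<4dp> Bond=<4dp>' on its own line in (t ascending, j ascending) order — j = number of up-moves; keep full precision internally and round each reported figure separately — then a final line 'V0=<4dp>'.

No-arbitrage ⇒ martingale measure with p* = (R−d)/(u−d) = 0.5821.
At expiry t=2: V(2,0)=205.8108, V(2,1)=115.1196, V(2,2)=59.9648
  t=1,j=0: stock 135.3600 → up 188.1504 (V=115.1196), down 97.4592 (V=205.8108). Price 137.8562; hedge Δ=-1.0000, bond B=273.2162.
  t=1,j=1: stock 261.3200 → up 363.2348 (V=59.9648), down 188.1504 (V=115.1196). Price 74.7879; hedge Δ=-0.3150, bond B=157.1085.
  t=0,j=0: stock 188.0000 → up 261.3200 (V=74.7879), down 135.3600 (V=137.8562). Price 91.1214; hedge Δ=-0.5007, bond B=185.2533.
Root portfolio cost Δ·188+B reproduces V0=91.1214.

(0,0): Delta=-0.5007 Bond=185.2533
(1,0): Delta=-1.0000 Bond=273.2162
(1,1): Delta=-0.3150 Bond=157.1085
V0=91.1214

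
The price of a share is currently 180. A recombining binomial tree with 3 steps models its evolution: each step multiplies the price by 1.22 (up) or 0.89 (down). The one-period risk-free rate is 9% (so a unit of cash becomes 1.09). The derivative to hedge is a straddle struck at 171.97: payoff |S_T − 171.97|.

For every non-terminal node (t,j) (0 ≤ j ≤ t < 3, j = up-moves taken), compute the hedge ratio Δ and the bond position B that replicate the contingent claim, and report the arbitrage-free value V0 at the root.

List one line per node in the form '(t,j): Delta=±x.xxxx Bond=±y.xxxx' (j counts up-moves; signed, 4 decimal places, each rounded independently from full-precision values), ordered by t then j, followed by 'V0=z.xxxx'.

The replicating-portfolio and risk-neutral prices coincide; use p* = (1.09−0.89)/(1.22−0.89) = 0.6061 for the latter.
Terminal values V(3,·): V(3,0)=45.0756, V(3,1)=1.9752, V(3,2)=66.4717, V(3,3)=154.8826
Node (2,0) S=142.5780: V=(p*·1.9752+(1−p*)·45.0756)/1.09=17.3891; Δ=(1.9752−45.0756)/(173.9452−126.8944)=-0.9160; B=V−Δ·S=147.9964
Node (2,1) S=195.4440: V=(p*·66.4717+(1−p*)·1.9752)/1.09=37.6734; Δ=(66.4717−1.9752)/(238.4417−173.9452)=1.0000; B=V−Δ·S=-157.7706
Node (2,2) S=267.9120: V=(p*·154.8826+(1−p*)·66.4717)/1.09=110.1414; Δ=(154.8826−66.4717)/(326.8526−238.4417)=1.0000; B=V−Δ·S=-157.7706
Node (1,0) S=160.2000: V=(p*·37.6734+(1−p*)·17.3891)/1.09=27.2317; Δ=(37.6734−17.3891)/(195.4440−142.5780)=0.3837; B=V−Δ·S=-34.2357
Node (1,1) S=219.6000: V=(p*·110.1414+(1−p*)·37.6734)/1.09=74.8563; Δ=(110.1414−37.6734)/(267.9120−195.4440)=1.0000; B=V−Δ·S=-144.7437
Node (0,0) S=180.0000: V=(p*·74.8563+(1−p*)·27.2317)/1.09=51.4634; Δ=(74.8563−27.2317)/(219.6000−160.2000)=0.8018; B=V−Δ·S=-92.8535
Check: Δ(0,0)·S0 + B(0,0) = 51.4634 = V0.

(0,0): Delta=0.8018 Bond=-92.8535
(1,0): Delta=0.3837 Bond=-34.2357
(1,1): Delta=1.0000 Bond=-144.7437
(2,0): Delta=-0.9160 Bond=147.9964
(2,1): Delta=1.0000 Bond=-157.7706
(2,2): Delta=1.0000 Bond=-157.7706
V0=51.4634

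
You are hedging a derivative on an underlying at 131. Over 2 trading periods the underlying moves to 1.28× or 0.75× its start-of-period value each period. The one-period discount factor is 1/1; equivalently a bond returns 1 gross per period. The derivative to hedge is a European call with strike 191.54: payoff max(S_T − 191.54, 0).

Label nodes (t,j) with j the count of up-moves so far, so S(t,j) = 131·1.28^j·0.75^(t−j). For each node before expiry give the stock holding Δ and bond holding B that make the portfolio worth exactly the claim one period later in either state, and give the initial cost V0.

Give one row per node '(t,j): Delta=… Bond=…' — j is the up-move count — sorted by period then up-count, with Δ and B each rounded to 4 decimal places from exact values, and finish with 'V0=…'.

No-arbitrage ⇒ martingale measure with p* = (R−d)/(u−d) = 0.4717.
Terminal values V(2,·): V(2,0)=0.0000, V(2,1)=0.0000, V(2,2)=23.0904
  t=1,j=0: stock 98.2500 → up 125.7600 (V=0.0000), down 73.6875 (V=0.0000). Price 0.0000; hedge Δ=0.0000, bond B=0.0000.
  t=1,j=1: stock 167.6800 → up 214.6304 (V=23.0904), down 125.7600 (V=0.0000). Price 10.8917; hedge Δ=0.2598, bond B=-32.6751.
  t=0,j=0: stock 131.0000 → up 167.6800 (V=10.8917), down 98.2500 (V=0.0000). Price 5.1376; hedge Δ=0.1569, bond B=-15.4128.
Check: Δ(0,0)·S0 + B(0,0) = 5.1376 = V0.

(0,0): Delta=0.1569 Bond=-15.4128
(1,0): Delta=0.0000 Bond=0.0000
(1,1): Delta=0.2598 Bond=-32.6751
V0=5.1376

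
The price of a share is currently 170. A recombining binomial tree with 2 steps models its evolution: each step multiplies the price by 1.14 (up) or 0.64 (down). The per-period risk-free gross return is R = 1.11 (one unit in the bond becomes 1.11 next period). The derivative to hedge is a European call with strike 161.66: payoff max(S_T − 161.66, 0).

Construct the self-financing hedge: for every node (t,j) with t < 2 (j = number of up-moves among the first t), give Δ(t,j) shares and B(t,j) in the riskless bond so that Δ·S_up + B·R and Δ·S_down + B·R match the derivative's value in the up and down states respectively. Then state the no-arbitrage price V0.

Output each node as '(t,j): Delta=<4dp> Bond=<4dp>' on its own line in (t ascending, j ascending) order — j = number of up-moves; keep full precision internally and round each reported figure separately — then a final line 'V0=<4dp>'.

(0,0): Delta=0.5905 Bond=-57.8817
(1,0): Delta=0.0000 Bond=0.0000
(1,1): Delta=0.6117 Bond=-68.3497
V0=42.5069

Risk-neutral probability p* = (R−d)/(u−d) = (1.11−0.64)/(1.14−0.64) = 0.9400.
At expiry t=2: V(2,0)=0.0000, V(2,1)=0.0000, V(2,2)=59.2720
  t=1,j=0: stock 108.8000 → up 124.0320 (V=0.0000), down 69.6320 (V=0.0000). Price 0.0000; hedge Δ=0.0000, bond B=0.0000.
  t=1,j=1: stock 193.8000 → up 220.9320 (V=59.2720), down 124.0320 (V=0.0000). Price 50.1943; hedge Δ=0.6117, bond B=-68.3497.
  t=0,j=0: stock 170.0000 → up 193.8000 (V=50.1943), down 108.8000 (V=0.0000). Price 42.5069; hedge Δ=0.5905, bond B=-57.8817.
The time-0 hedge costs 42.5069, which is the no-arbitrage price.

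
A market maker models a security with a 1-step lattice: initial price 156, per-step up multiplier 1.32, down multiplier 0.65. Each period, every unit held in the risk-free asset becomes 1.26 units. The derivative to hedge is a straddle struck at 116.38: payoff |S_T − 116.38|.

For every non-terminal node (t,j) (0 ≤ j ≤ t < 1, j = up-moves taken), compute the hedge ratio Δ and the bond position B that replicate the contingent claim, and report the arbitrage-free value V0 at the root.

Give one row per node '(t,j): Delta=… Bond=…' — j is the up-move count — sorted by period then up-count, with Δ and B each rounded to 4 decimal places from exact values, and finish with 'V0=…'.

(0,0): Delta=0.7134 Bond=-45.5193
V0=65.7643

No-arbitrage ⇒ martingale measure with p* = (R−d)/(u−d) = 0.9104.
At expiry t=1: V(1,0)=14.9800, V(1,1)=89.5400
Node (0,0) S=156.0000: V=(p*·89.5400+(1−p*)·14.9800)/1.26=65.7643; Δ=(89.5400−14.9800)/(205.9200−101.4000)=0.7134; B=V−Δ·S=-45.5193
The time-0 hedge costs 65.7643, which is the no-arbitrage price.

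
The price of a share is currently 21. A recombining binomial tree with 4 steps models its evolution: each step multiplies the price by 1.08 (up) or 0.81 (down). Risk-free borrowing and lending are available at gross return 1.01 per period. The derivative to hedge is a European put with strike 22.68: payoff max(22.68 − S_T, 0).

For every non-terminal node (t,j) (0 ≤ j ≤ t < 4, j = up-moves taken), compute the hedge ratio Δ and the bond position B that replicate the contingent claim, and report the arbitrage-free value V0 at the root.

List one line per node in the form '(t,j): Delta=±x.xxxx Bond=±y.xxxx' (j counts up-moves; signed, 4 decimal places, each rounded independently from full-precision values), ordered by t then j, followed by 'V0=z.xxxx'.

Under the risk-neutral measure, an up-move has probability p* = (R−d)/(u−d) = 0.7407 and values discount at R = 1.01.
Terminal payoffs: V(4,0)=13.6402, V(4,1)=10.6269, V(4,2)=6.6092, V(4,3)=1.2523, V(4,4)=0.0000
  t=3,j=0: stock 11.1603 → up 12.0531 (V=10.6269), down 9.0398 (V=13.6402). Price 11.2952; hedge Δ=-1.0000, bond B=22.4554.
  t=3,j=1: stock 14.8803 → up 16.0708 (V=6.6092), down 12.0531 (V=10.6269). Price 7.5751; hedge Δ=-1.0000, bond B=22.4554.
  t=3,j=2: stock 19.8405 → up 21.4277 (V=1.2523), down 16.0708 (V=6.6092). Price 2.6150; hedge Δ=-1.0000, bond B=22.4554.
  t=3,j=3: stock 26.4540 → up 28.5703 (V=0.0000), down 21.4277 (V=1.2523). Price 0.3215; hedge Δ=-0.1753, bond B=4.9596.
  t=2,j=0: stock 13.7781 → up 14.8803 (V=7.5751), down 11.1603 (V=11.2952). Price 8.4550; hedge Δ=-1.0000, bond B=22.2331.
  t=2,j=1: stock 18.3708 → up 19.8405 (V=2.6150), down 14.8803 (V=7.5751). Price 3.8623; hedge Δ=-1.0000, bond B=22.2331.
  t=2,j=2: stock 24.4944 → up 26.4540 (V=0.3215), down 19.8405 (V=2.6150). Price 0.9070; hedge Δ=-0.3468, bond B=9.4015.
  t=1,j=0: stock 17.0100 → up 18.3708 (V=3.8623), down 13.7781 (V=8.4550). Price 5.0030; hedge Δ=-1.0000, bond B=22.0130.
  t=1,j=1: stock 22.6800 → up 24.4944 (V=0.9070), down 18.3708 (V=3.8623). Price 1.6566; hedge Δ=-0.4826, bond B=12.6022.
  t=0,j=0: stock 21.0000 → up 22.6800 (V=1.6566), down 17.0100 (V=5.0030). Price 2.4992; hedge Δ=-0.5902, bond B=14.8931.
Self-financing check: at every node Δ·S+B equals the discounted successor values.

(0,0): Delta=-0.5902 Bond=14.8931
(1,0): Delta=-1.0000 Bond=22.0130
(1,1): Delta=-0.4826 Bond=12.6022
(2,0): Delta=-1.0000 Bond=22.2331
(2,1): Delta=-1.0000 Bond=22.2331
(2,2): Delta=-0.3468 Bond=9.4015
(3,0): Delta=-1.0000 Bond=22.4554
(3,1): Delta=-1.0000 Bond=22.4554
(3,2): Delta=-1.0000 Bond=22.4554
(3,3): Delta=-0.1753 Bond=4.9596
V0=2.4992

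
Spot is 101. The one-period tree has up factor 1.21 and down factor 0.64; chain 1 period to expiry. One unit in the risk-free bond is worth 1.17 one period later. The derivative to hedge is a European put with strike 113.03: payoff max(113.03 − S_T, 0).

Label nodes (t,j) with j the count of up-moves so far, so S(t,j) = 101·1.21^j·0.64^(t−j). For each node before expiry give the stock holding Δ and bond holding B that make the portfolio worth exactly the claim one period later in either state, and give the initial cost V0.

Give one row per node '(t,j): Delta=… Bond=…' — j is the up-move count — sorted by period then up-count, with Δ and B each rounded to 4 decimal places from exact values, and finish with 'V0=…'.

(0,0): Delta=-0.8405 Bond=87.7971
V0=2.9024

Risk-neutral probability p* = (R−d)/(u−d) = (1.17−0.64)/(1.21−0.64) = 0.9298.
Payoff layer (t=1): V(1,0)=48.3900, V(1,1)=0.0000
(0,0): S=101.0000. Δ = (V_up−V_dn)/(S_up−S_dn) = (0.0000−48.3900)/(122.2100−64.6400) = -0.8405. V = [p*·0.0000 + (1−p*)·48.3900]/1.17 = 2.9024. B = V − Δ·S = 87.7971.
Check: Δ(0,0)·S0 + B(0,0) = 2.9024 = V0.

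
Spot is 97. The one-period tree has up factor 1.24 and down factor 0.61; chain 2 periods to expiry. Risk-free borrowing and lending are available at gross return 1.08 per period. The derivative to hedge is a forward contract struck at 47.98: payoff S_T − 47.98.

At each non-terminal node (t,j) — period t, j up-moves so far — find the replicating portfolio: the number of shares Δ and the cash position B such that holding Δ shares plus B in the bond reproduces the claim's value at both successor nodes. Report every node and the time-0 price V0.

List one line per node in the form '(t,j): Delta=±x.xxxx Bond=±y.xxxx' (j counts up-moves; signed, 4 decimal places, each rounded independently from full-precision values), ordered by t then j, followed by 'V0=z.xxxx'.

(0,0): Delta=1.0000 Bond=-41.1351
(1,0): Delta=1.0000 Bond=-44.4259
(1,1): Delta=1.0000 Bond=-44.4259
V0=55.8649

No-arbitrage ⇒ martingale measure with p* = (R−d)/(u−d) = 0.7460.
Payoff layer (t=2): V(2,0)=-11.8863, V(2,1)=25.3908, V(2,2)=101.1672
  t=1,j=0: stock 59.1700 → up 73.3708 (V=25.3908), down 36.0937 (V=-11.8863). Price 14.7441; hedge Δ=1.0000, bond B=-44.4259.
  t=1,j=1: stock 120.2800 → up 149.1472 (V=101.1672), down 73.3708 (V=25.3908). Price 75.8541; hedge Δ=1.0000, bond B=-44.4259.
  t=0,j=0: stock 97.0000 → up 120.2800 (V=75.8541), down 59.1700 (V=14.7441). Price 55.8649; hedge Δ=1.0000, bond B=-41.1351.
Check: Δ(0,0)·S0 + B(0,0) = 55.8649 = V0.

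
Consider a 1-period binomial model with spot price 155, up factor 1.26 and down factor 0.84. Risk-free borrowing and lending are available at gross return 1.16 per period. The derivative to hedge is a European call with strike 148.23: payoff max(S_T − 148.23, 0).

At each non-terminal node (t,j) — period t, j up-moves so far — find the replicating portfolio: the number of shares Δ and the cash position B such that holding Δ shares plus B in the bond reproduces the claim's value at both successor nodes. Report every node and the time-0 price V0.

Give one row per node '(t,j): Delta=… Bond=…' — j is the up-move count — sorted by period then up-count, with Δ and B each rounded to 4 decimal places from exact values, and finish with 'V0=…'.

(0,0): Delta=0.7230 Bond=-81.1552
V0=30.9163

Since d<R<u, set p* = (R−d)/(u−d) = 0.7619; price each node as the discounted p*-expectation of its children.
Terminal payoffs: V(1,0)=0.0000, V(1,1)=47.0700
Node (0,0) S=155.0000: V=(p*·47.0700+(1−p*)·0.0000)/1.16=30.9163; Δ=(47.0700−0.0000)/(195.3000−130.2000)=0.7230; B=V−Δ·S=-81.1552
Each (Δ,B) replicates both successor values, so the strategy is self-financing and V0 is arbitrage-free.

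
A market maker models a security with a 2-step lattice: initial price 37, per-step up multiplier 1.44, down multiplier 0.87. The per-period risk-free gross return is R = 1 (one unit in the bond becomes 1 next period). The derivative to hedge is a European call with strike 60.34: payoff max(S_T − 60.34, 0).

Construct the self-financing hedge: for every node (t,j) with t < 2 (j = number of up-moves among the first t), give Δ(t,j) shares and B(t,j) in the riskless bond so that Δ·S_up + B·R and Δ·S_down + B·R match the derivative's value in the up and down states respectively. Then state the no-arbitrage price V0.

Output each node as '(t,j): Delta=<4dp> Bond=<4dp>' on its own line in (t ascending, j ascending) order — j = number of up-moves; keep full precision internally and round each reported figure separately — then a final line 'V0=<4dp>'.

Under the risk-neutral measure, an up-move has probability p* = (R−d)/(u−d) = 0.2281 and values discount at R = 1.
Terminal values V(2,·): V(2,0)=0.0000, V(2,1)=0.0000, V(2,2)=16.3832
Node (1,0) S=32.1900: V=(p*·0.0000+(1−p*)·0.0000)/1=0.0000; Δ=(0.0000−0.0000)/(46.3536−28.0053)=0.0000; B=V−Δ·S=0.0000
Node (1,1) S=53.2800: V=(p*·16.3832+(1−p*)·0.0000)/1=3.7365; Δ=(16.3832−0.0000)/(76.7232−46.3536)=0.5395; B=V−Δ·S=-25.0059
Node (0,0) S=37.0000: V=(p*·3.7365+(1−p*)·0.0000)/1=0.8522; Δ=(3.7365−0.0000)/(53.2800−32.1900)=0.1772; B=V−Δ·S=-5.7031
The time-0 hedge costs 0.8522, which is the no-arbitrage price.

(0,0): Delta=0.1772 Bond=-5.7031
(1,0): Delta=0.0000 Bond=0.0000
(1,1): Delta=0.5395 Bond=-25.0059
V0=0.8522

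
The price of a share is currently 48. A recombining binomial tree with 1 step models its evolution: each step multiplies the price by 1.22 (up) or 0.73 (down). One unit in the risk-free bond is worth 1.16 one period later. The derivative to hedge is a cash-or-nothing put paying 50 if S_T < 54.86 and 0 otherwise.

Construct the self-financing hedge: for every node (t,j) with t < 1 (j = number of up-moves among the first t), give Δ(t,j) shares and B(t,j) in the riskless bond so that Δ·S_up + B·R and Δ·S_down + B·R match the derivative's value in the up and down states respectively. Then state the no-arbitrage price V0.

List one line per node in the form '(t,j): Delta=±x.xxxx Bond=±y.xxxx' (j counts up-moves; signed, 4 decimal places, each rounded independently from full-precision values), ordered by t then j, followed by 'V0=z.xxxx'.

(0,0): Delta=-2.1259 Bond=107.3188
V0=5.2780

Under the risk-neutral measure, an up-move has probability p* = (R−d)/(u−d) = 0.8776 and values discount at R = 1.16.
Payoff layer (t=1): V(1,0)=50.0000, V(1,1)=0.0000
  t=0,j=0: stock 48.0000 → up 58.5600 (V=0.0000), down 35.0400 (V=50.0000). Price 5.2780; hedge Δ=-2.1259, bond B=107.3188.
Self-financing check: at every node Δ·S+B equals the discounted successor values.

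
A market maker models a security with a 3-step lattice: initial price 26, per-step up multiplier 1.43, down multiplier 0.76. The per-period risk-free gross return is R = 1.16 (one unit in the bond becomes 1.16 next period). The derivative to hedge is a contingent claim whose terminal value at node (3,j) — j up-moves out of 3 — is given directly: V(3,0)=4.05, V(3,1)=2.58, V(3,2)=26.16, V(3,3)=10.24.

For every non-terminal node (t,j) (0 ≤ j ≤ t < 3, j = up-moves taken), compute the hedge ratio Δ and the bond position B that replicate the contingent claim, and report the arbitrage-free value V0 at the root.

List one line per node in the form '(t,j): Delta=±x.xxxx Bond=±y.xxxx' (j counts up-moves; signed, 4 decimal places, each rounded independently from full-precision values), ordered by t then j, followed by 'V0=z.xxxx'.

The replicating-portfolio and risk-neutral prices coincide; use p* = (1.16−0.76)/(1.43−0.76) = 0.5970 for the latter.
At expiry t=3: V(3,0)=4.0500, V(3,1)=2.5800, V(3,2)=26.1600, V(3,3)=10.2400
  t=2,j=0: stock 15.0176 → up 21.4752 (V=2.5800), down 11.4134 (V=4.0500). Price 2.7348; hedge Δ=-0.1461, bond B=4.9288.
  t=2,j=1: stock 28.2568 → up 40.4072 (V=26.1600), down 21.4752 (V=2.5800). Price 14.3600; hedge Δ=1.2455, bond B=-20.8340.
  t=2,j=2: stock 53.1674 → up 76.0294 (V=10.2400), down 40.4072 (V=26.1600). Price 14.3582; hedge Δ=-0.4469, bond B=38.1194.
  t=1,j=0: stock 19.7600 → up 28.2568 (V=14.3600), down 15.0176 (V=2.7348). Price 8.3407; hedge Δ=0.8781, bond B=-9.0103.
  t=1,j=1: stock 37.1800 → up 53.1674 (V=14.3582), down 28.2568 (V=14.3600). Price 12.3784; hedge Δ=-0.0001, bond B=12.3811.
  t=0,j=0: stock 26.0000 → up 37.1800 (V=12.3784), down 19.7600 (V=8.3407). Price 9.2683; hedge Δ=0.2318, bond B=3.2420.
Each (Δ,B) replicates both successor values, so the strategy is self-financing and V0 is arbitrage-free.

(0,0): Delta=0.2318 Bond=3.2420
(1,0): Delta=0.8781 Bond=-9.0103
(1,1): Delta=-0.0001 Bond=12.3811
(2,0): Delta=-0.1461 Bond=4.9288
(2,1): Delta=1.2455 Bond=-20.8340
(2,2): Delta=-0.4469 Bond=38.1194
V0=9.2683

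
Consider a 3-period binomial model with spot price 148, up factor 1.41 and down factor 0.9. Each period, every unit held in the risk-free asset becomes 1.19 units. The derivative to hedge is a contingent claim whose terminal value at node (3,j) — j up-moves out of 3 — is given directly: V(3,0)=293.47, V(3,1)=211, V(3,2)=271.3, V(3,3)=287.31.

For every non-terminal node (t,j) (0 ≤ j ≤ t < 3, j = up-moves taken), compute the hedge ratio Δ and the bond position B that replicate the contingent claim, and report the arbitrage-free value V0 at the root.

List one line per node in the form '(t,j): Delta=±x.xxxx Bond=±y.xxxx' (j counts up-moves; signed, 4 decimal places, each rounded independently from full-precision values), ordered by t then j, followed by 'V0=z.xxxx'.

Since d<R<u, set p* = (R−d)/(u−d) = 0.5686; price each node as the discounted p*-expectation of its children.
At expiry t=3: V(3,0)=293.4700, V(3,1)=211.0000, V(3,2)=271.3000, V(3,3)=287.3100
Node (2,0) S=119.8800: V=(p*·211.0000+(1−p*)·293.4700)/1.19=207.2061; Δ=(211.0000−293.4700)/(169.0308−107.8920)=-1.3489; B=V−Δ·S=368.9120
Node (2,1) S=187.8120: V=(p*·271.3000+(1−p*)·211.0000)/1.19=206.1246; Δ=(271.3000−211.0000)/(264.8149−169.0308)=0.6295; B=V−Δ·S=87.8893
Node (2,2) S=294.2388: V=(p*·287.3100+(1−p*)·271.3000)/1.19=235.6334; Δ=(287.3100−271.3000)/(414.8767−264.8149)=0.1067; B=V−Δ·S=204.2412
Node (1,0) S=133.2000: V=(p*·206.1246+(1−p*)·207.2061)/1.19=173.6060; Δ=(206.1246−207.2061)/(187.8120−119.8800)=-0.0159; B=V−Δ·S=175.7267
Node (1,1) S=208.6800: V=(p*·235.6334+(1−p*)·206.1246)/1.19=187.3144; Δ=(235.6334−206.1246)/(294.2388−187.8120)=0.2773; B=V−Δ·S=129.4539
Node (0,0) S=148.0000: V=(p*·187.3144+(1−p*)·173.6060)/1.19=152.4378; Δ=(187.3144−173.6060)/(208.6800−133.2000)=0.1816; B=V−Δ·S=125.5586
Self-financing check: at every node Δ·S+B equals the discounted successor values.

(0,0): Delta=0.1816 Bond=125.5586
(1,0): Delta=-0.0159 Bond=175.7267
(1,1): Delta=0.2773 Bond=129.4539
(2,0): Delta=-1.3489 Bond=368.9120
(2,1): Delta=0.6295 Bond=87.8893
(2,2): Delta=0.1067 Bond=204.2412
V0=152.4378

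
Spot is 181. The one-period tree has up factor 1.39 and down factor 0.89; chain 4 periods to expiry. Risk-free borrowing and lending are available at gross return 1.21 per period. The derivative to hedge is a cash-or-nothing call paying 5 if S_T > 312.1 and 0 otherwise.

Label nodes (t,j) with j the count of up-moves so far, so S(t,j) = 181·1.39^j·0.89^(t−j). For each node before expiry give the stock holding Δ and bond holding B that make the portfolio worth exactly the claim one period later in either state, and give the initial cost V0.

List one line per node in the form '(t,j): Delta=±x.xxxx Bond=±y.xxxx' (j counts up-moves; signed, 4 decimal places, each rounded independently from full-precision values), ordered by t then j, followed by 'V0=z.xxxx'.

Under the risk-neutral measure, an up-move has probability p* = (R−d)/(u−d) = 0.6400 and values discount at R = 1.21.
Payoff layer (t=4): V(4,0)=0.0000, V(4,1)=0.0000, V(4,2)=0.0000, V(4,3)=5.0000, V(4,4)=5.0000
(3,0): S=127.5994. Δ = (V_up−V_dn)/(S_up−S_dn) = (0.0000−0.0000)/(177.3632−113.5635) = 0.0000. V = [p*·0.0000 + (1−p*)·0.0000]/1.21 = 0.0000. B = V − Δ·S = 0.0000.
(3,1): S=199.2844. Δ = (V_up−V_dn)/(S_up−S_dn) = (0.0000−0.0000)/(277.0054−177.3632) = 0.0000. V = [p*·0.0000 + (1−p*)·0.0000]/1.21 = 0.0000. B = V − Δ·S = 0.0000.
(3,2): S=311.2420. Δ = (V_up−V_dn)/(S_up−S_dn) = (5.0000−0.0000)/(432.6264−277.0054) = 0.0321. V = [p*·5.0000 + (1−p*)·0.0000]/1.21 = 2.6446. B = V − Δ·S = -7.3554.
(3,3): S=486.0970. Δ = (V_up−V_dn)/(S_up−S_dn) = (5.0000−5.0000)/(675.6749−432.6264) = 0.0000. V = [p*·5.0000 + (1−p*)·5.0000]/1.21 = 4.1322. B = V − Δ·S = 4.1322.
(2,0): S=143.3701. Δ = (V_up−V_dn)/(S_up−S_dn) = (0.0000−0.0000)/(199.2844−127.5994) = 0.0000. V = [p*·0.0000 + (1−p*)·0.0000]/1.21 = 0.0000. B = V − Δ·S = 0.0000.
(2,1): S=223.9151. Δ = (V_up−V_dn)/(S_up−S_dn) = (2.6446−0.0000)/(311.2420−199.2844) = 0.0236. V = [p*·2.6446 + (1−p*)·0.0000]/1.21 = 1.3988. B = V − Δ·S = -3.8904.
(2,2): S=349.7101. Δ = (V_up−V_dn)/(S_up−S_dn) = (4.1322−2.6446)/(486.0970−311.2420) = 0.0085. V = [p*·4.1322 + (1−p*)·2.6446]/1.21 = 2.9725. B = V − Δ·S = -0.0027.
(1,0): S=161.0900. Δ = (V_up−V_dn)/(S_up−S_dn) = (1.3988−0.0000)/(223.9151−143.3701) = 0.0174. V = [p*·1.3988 + (1−p*)·0.0000]/1.21 = 0.7399. B = V − Δ·S = -2.0578.
(1,1): S=251.5900. Δ = (V_up−V_dn)/(S_up−S_dn) = (2.9725−1.3988)/(349.7101−223.9151) = 0.0125. V = [p*·2.9725 + (1−p*)·1.3988]/1.21 = 1.9884. B = V − Δ·S = -1.1589.
(0,0): S=181.0000. Δ = (V_up−V_dn)/(S_up−S_dn) = (1.9884−0.7399)/(251.5900−161.0900) = 0.0138. V = [p*·1.9884 + (1−p*)·0.7399]/1.21 = 1.2718. B = V − Δ·S = -1.2252.
The time-0 hedge costs 1.2718, which is the no-arbitrage price.

(0,0): Delta=0.0138 Bond=-1.2252
(1,0): Delta=0.0174 Bond=-2.0578
(1,1): Delta=0.0125 Bond=-1.1589
(2,0): Delta=0.0000 Bond=0.0000
(2,1): Delta=0.0236 Bond=-3.8904
(2,2): Delta=0.0085 Bond=-0.0027
(3,0): Delta=0.0000 Bond=0.0000
(3,1): Delta=0.0000 Bond=0.0000
(3,2): Delta=0.0321 Bond=-7.3554
(3,3): Delta=0.0000 Bond=4.1322
V0=1.2718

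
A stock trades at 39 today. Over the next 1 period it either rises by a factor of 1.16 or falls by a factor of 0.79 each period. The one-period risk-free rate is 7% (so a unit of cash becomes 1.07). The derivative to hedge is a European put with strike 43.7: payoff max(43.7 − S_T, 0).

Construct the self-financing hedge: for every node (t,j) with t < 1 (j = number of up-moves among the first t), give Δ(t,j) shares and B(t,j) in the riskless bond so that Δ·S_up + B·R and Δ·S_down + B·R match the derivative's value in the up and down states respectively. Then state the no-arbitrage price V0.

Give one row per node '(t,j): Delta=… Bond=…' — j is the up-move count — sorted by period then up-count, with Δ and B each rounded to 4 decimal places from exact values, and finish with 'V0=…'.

(0,0): Delta=-0.8933 Bond=37.7681
V0=2.9303

The replicating-portfolio and risk-neutral prices coincide; use p* = (1.07−0.79)/(1.16−0.79) = 0.7568 for the latter.
Terminal values V(1,·): V(1,0)=12.8900, V(1,1)=0.0000
Node (0,0) S=39.0000: V=(p*·0.0000+(1−p*)·12.8900)/1.07=2.9303; Δ=(0.0000−12.8900)/(45.2400−30.8100)=-0.8933; B=V−Δ·S=37.7681
Check: Δ(0,0)·S0 + B(0,0) = 2.9303 = V0.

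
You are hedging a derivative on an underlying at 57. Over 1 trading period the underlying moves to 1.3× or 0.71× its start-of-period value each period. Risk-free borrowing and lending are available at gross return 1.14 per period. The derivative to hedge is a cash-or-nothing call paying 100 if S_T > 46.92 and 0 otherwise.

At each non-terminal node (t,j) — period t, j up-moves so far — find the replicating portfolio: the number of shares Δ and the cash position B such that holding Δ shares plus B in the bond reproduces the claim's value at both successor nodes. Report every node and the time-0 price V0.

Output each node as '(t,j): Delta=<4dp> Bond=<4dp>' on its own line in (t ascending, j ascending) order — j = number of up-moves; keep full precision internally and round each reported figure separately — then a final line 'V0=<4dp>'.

The replicating-portfolio and risk-neutral prices coincide; use p* = (1.14−0.71)/(1.3−0.71) = 0.7288 for the latter.
Terminal payoffs: V(1,0)=0.0000, V(1,1)=100.0000
Node (0,0) S=57.0000: V=(p*·100.0000+(1−p*)·0.0000)/1.14=63.9310; Δ=(100.0000−0.0000)/(74.1000−40.4700)=2.9735; B=V−Δ·S=-105.5605
Self-financing check: at every node Δ·S+B equals the discounted successor values.

(0,0): Delta=2.9735 Bond=-105.5605
V0=63.9310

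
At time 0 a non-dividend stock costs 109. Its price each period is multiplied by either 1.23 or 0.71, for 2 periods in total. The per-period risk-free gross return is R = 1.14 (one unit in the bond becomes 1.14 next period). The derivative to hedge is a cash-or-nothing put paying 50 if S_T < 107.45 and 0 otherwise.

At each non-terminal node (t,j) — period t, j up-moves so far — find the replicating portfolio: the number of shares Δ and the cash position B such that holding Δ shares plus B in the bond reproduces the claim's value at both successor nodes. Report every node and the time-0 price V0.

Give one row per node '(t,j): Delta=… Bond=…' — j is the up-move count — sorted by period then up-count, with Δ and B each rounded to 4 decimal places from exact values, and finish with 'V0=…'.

The replicating-portfolio and risk-neutral prices coincide; use p* = (1.14−0.71)/(1.23−0.71) = 0.8269 for the latter.
Terminal values V(2,·): V(2,0)=50.0000, V(2,1)=50.0000, V(2,2)=0.0000
  t=1,j=0: stock 77.3900 → up 95.1897 (V=50.0000), down 54.9469 (V=50.0000). Price 43.8596; hedge Δ=0.0000, bond B=43.8596.
  t=1,j=1: stock 134.0700 → up 164.9061 (V=0.0000), down 95.1897 (V=50.0000). Price 7.5911; hedge Δ=-0.7172, bond B=103.7449.
  t=0,j=0: stock 109.0000 → up 134.0700 (V=7.5911), down 77.3900 (V=43.8596). Price 12.1652; hedge Δ=-0.6399, bond B=81.9124.
Each (Δ,B) replicates both successor values, so the strategy is self-financing and V0 is arbitrage-free.

(0,0): Delta=-0.6399 Bond=81.9124
(1,0): Delta=0.0000 Bond=43.8596
(1,1): Delta=-0.7172 Bond=103.7449
V0=12.1652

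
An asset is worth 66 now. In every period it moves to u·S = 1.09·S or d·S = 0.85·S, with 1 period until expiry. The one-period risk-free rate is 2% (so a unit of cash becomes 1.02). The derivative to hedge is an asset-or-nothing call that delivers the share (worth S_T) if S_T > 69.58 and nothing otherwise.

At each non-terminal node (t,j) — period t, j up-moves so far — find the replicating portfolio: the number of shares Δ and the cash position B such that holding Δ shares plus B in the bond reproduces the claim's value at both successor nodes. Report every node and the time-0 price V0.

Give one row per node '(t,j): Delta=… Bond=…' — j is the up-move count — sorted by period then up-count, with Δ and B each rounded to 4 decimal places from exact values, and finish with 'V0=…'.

(0,0): Delta=4.5417 Bond=-249.7917
V0=49.9583

Under the risk-neutral measure, an up-move has probability p* = (R−d)/(u−d) = 0.7083 and values discount at R = 1.02.
Terminal payoffs: V(1,0)=0.0000, V(1,1)=71.9400
(0,0): S=66.0000. Δ = (V_up−V_dn)/(S_up−S_dn) = (71.9400−0.0000)/(71.9400−56.1000) = 4.5417. V = [p*·71.9400 + (1−p*)·0.0000]/1.02 = 49.9583. B = V − Δ·S = -249.7917.
Each (Δ,B) replicates both successor values, so the strategy is self-financing and V0 is arbitrage-free.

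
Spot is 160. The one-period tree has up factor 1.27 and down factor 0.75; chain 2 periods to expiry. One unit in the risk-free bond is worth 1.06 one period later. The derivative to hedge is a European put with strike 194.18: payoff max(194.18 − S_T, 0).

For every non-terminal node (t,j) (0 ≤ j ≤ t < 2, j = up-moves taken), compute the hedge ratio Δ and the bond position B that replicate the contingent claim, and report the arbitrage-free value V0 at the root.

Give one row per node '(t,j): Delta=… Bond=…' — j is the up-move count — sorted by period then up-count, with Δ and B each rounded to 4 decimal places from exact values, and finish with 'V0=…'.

Risk-neutral probability p* = (R−d)/(u−d) = (1.06−0.75)/(1.27−0.75) = 0.5962.
At expiry t=2: V(2,0)=104.1800, V(2,1)=41.7800, V(2,2)=0.0000
  t=1,j=0: stock 120.0000 → up 152.4000 (V=41.7800), down 90.0000 (V=104.1800). Price 63.1887; hedge Δ=-1.0000, bond B=183.1887.
  t=1,j=1: stock 203.2000 → up 258.0640 (V=0.0000), down 152.4000 (V=41.7800). Price 15.9176; hedge Δ=-0.3954, bond B=96.2638.
  t=0,j=0: stock 160.0000 → up 203.2000 (V=15.9176), down 120.0000 (V=63.1887). Price 33.0263; hedge Δ=-0.5682, bond B=123.9321.
Check: Δ(0,0)·S0 + B(0,0) = 33.0263 = V0.

(0,0): Delta=-0.5682 Bond=123.9321
(1,0): Delta=-1.0000 Bond=183.1887
(1,1): Delta=-0.3954 Bond=96.2638
V0=33.0263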